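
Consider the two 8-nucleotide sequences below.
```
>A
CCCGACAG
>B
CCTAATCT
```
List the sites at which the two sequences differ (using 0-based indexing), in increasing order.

Differences at site 2 (C→T), site 3 (G→A), site 5 (C→T), site 6 (A→C), site 7 (G→T).

2, 3, 5, 6, 7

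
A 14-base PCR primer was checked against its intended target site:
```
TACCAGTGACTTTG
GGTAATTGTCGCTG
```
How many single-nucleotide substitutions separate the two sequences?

The sequences differ at positions 1, 2, 3, 4, 6, 9, 11, 12 (1-based) — 8 in total.

8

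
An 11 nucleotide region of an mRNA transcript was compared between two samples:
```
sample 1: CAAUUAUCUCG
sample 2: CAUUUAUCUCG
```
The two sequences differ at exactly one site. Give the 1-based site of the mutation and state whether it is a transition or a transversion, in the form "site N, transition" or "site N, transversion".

site 3, transversion

Site 3 changes A→U. A is a purine and U is a pyrimidine, so this is a transversion.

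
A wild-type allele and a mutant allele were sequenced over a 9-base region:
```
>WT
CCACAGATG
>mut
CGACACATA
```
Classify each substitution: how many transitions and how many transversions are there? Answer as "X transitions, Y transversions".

1 transition, 2 transversions

Mismatches (1-based):
position 2: C→G (pyrimidine→purine, transversion)
position 6: G→C (purine→pyrimidine, transversion)
position 9: G→A (purine→purine, transition)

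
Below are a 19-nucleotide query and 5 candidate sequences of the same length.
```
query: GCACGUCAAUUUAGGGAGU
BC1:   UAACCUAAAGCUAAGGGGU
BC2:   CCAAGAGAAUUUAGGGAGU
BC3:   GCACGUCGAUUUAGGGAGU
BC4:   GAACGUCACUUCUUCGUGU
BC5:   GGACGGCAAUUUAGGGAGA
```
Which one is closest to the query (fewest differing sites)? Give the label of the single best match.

BC3

Hamming distances to query — BC1: 8; BC2: 4; BC3: 1; BC4: 7; BC5: 3.
Smallest is BC3 with 1 mismatch.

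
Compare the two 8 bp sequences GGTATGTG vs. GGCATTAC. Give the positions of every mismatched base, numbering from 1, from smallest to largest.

Differences at position 3 (T→C), position 6 (G→T), position 7 (T→A), position 8 (G→C).

3, 6, 7, 8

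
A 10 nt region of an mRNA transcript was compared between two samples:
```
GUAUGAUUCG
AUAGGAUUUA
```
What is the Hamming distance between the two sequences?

The sequences differ at sites 1, 4, 9, 10 (1-based) — 4 in total.

4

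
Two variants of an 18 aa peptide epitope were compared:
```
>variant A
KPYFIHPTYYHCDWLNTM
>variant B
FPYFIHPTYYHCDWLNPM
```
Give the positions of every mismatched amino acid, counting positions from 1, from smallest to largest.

1, 17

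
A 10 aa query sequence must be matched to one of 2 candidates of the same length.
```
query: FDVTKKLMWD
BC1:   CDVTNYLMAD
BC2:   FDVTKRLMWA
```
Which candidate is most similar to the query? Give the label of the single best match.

BC2

BC1 differs at 4 residues; BC2 differs at 2 residues. The closest is BC2.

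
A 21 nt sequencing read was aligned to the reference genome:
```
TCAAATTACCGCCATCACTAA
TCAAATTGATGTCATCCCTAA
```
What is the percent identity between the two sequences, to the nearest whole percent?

76%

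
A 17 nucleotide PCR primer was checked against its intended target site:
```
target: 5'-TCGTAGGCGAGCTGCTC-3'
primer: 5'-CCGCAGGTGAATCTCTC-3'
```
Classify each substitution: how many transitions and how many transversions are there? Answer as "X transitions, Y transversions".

6 transitions, 1 transversion

Transitions (purine↔purine or pyrimidine↔pyrimidine): 1 T→C, 4 T→C, 8 C→T, 11 G→A, 12 C→T, 13 T→C.
Transversions (purine↔pyrimidine): 14 G→T.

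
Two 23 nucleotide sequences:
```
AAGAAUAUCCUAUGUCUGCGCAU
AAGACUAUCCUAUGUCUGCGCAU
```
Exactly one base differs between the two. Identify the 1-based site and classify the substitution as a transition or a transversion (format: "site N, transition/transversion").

The sequences differ only at site 5: A→C (purine→pyrimidine), a transversion.

site 5, transversion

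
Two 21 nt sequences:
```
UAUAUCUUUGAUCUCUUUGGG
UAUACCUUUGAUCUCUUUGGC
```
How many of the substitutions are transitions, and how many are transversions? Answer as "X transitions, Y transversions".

1 transition, 1 transversion

Transitions (purine↔purine or pyrimidine↔pyrimidine): 5 U→C.
Transversions (purine↔pyrimidine): 21 G→C.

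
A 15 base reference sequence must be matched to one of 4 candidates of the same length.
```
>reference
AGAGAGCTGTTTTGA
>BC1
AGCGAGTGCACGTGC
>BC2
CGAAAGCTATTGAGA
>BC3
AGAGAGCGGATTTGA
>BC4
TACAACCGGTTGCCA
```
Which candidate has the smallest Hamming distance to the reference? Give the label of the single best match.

BC3

Hamming distances to reference — BC1: 8; BC2: 5; BC3: 2; BC4: 9.
Smallest is BC3 with 2 mismatches.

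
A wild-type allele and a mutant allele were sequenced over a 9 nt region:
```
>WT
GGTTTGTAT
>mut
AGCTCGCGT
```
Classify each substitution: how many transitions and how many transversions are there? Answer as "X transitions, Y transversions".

Mismatches (1-based):
base 1: G→A (purine→purine, transition)
base 3: T→C (pyrimidine→pyrimidine, transition)
base 5: T→C (pyrimidine→pyrimidine, transition)
base 7: T→C (pyrimidine→pyrimidine, transition)
base 8: A→G (purine→purine, transition)

5 transitions, 0 transversions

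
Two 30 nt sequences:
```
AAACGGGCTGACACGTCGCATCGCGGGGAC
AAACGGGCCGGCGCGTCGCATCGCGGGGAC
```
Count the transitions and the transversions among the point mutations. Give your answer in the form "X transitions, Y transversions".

3 transitions, 0 transversions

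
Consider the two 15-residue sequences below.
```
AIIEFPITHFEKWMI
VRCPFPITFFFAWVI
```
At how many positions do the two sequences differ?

8

Comparing position by position, 8 positions differ: 1 (A/V), 2 (I/R), 3 (I/C), 4 (E/P), 9 (H/F), 11 (E/F), 12 (K/A), 14 (M/V).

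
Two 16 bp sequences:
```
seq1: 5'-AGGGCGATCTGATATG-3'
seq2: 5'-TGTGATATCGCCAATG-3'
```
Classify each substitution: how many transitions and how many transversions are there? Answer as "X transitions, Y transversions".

Mismatches (1-based):
site 1: A→T (purine→pyrimidine, transversion)
site 3: G→T (purine→pyrimidine, transversion)
site 5: C→A (pyrimidine→purine, transversion)
site 6: G→T (purine→pyrimidine, transversion)
site 10: T→G (pyrimidine→purine, transversion)
site 11: G→C (purine→pyrimidine, transversion)
site 12: A→C (purine→pyrimidine, transversion)
site 13: T→A (pyrimidine→purine, transversion)

0 transitions, 8 transversions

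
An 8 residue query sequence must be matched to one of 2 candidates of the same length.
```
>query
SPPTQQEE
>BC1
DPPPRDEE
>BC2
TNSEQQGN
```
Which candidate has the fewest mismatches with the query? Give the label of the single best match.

BC1

BC1 differs at 4 residues; BC2 differs at 6 residues. The closest is BC1.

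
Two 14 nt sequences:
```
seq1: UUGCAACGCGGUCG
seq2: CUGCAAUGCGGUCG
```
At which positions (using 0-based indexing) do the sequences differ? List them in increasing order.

0, 6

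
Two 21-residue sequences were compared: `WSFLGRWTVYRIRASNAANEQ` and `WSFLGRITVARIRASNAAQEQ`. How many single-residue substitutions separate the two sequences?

The sequences differ at positions 7, 10, 19 (1-based) — 3 in total.

3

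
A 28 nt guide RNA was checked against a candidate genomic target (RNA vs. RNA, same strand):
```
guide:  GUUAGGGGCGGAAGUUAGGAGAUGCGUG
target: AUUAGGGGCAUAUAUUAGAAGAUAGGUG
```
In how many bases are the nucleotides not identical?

8

The sequences differ at bases 1, 10, 11, 13, 14, 19, 24, 25 (1-based) — 8 in total.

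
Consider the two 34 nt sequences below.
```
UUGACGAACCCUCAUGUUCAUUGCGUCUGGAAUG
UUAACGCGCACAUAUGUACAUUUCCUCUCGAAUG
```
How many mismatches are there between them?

Comparing position by position, 10 sites differ: 3 (G/A), 7 (A/C), 8 (A/G), 10 (C/A), 12 (U/A), 13 (C/U), 18 (U/A), 23 (G/U), 25 (G/C), 29 (G/C).

10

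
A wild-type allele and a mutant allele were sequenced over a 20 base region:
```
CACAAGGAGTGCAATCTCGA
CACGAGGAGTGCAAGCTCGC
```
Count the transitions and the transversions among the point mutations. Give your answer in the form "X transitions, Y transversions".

1 transition, 2 transversions

Mismatches (1-based):
position 4: A→G (purine→purine, transition)
position 15: T→G (pyrimidine→purine, transversion)
position 20: A→C (purine→pyrimidine, transversion)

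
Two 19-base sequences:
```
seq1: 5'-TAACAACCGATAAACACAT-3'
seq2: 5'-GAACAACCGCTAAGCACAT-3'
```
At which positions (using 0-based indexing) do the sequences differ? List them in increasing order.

0, 9, 13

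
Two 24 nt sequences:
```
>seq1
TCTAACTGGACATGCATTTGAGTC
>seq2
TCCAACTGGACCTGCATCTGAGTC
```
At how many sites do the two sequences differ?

Mismatches (1-based): site 3: T→C; site 12: A→C; site 18: T→C.

3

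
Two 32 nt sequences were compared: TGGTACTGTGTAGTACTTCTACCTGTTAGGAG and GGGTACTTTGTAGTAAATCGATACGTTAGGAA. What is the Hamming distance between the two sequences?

9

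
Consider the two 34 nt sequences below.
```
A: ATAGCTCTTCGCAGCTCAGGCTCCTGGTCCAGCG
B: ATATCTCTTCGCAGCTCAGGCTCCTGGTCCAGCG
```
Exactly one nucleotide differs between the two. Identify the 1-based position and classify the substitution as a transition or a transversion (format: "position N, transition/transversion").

position 4, transversion

Position 4 changes G→T. G is a purine and T is a pyrimidine, so this is a transversion.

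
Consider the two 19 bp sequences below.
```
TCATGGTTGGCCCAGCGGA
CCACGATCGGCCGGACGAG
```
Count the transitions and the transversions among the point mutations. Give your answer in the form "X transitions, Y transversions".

8 transitions, 1 transversion

Mismatches (1-based):
base 1: T→C (pyrimidine→pyrimidine, transition)
base 4: T→C (pyrimidine→pyrimidine, transition)
base 6: G→A (purine→purine, transition)
base 8: T→C (pyrimidine→pyrimidine, transition)
base 13: C→G (pyrimidine→purine, transversion)
base 14: A→G (purine→purine, transition)
base 15: G→A (purine→purine, transition)
base 18: G→A (purine→purine, transition)
base 19: A→G (purine→purine, transition)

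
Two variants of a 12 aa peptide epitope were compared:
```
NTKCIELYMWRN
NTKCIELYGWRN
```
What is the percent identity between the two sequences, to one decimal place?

91.7%

Mismatch at position 9 (1-based): 1 of 12.
Identical positions: 11/12 = 91.67% → 91.7%.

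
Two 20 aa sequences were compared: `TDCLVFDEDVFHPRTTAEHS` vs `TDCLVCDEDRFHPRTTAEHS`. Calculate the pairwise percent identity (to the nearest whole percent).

90%

Mismatches at positions 6, 10 (1-based): 2 of 20.
Identical positions: 18/20 = 90% → 90%.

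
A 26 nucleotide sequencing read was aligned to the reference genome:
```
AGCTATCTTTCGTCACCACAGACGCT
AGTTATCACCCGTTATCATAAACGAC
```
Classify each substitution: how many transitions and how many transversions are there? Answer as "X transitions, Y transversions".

8 transitions, 2 transversions

Mismatches (1-based):
site 3: C→T (pyrimidine→pyrimidine, transition)
site 8: T→A (pyrimidine→purine, transversion)
site 9: T→C (pyrimidine→pyrimidine, transition)
site 10: T→C (pyrimidine→pyrimidine, transition)
site 14: C→T (pyrimidine→pyrimidine, transition)
site 16: C→T (pyrimidine→pyrimidine, transition)
site 19: C→T (pyrimidine→pyrimidine, transition)
site 21: G→A (purine→purine, transition)
site 25: C→A (pyrimidine→purine, transversion)
site 26: T→C (pyrimidine→pyrimidine, transition)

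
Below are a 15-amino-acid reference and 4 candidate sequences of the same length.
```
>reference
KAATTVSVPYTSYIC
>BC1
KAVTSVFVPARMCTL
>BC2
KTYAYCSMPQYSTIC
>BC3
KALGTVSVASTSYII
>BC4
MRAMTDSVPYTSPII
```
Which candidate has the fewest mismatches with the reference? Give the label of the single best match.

Hamming distances to reference — BC1: 9; BC2: 9; BC3: 5; BC4: 6.
Smallest is BC3 with 5 mismatches.

BC3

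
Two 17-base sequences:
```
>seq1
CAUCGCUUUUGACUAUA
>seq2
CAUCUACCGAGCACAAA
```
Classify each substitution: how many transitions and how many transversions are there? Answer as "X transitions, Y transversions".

Transitions (purine↔purine or pyrimidine↔pyrimidine): 7 U→C, 8 U→C, 14 U→C.
Transversions (purine↔pyrimidine): 5 G→U, 6 C→A, 9 U→G, 10 U→A, 12 A→C, 13 C→A, 16 U→A.

3 transitions, 7 transversions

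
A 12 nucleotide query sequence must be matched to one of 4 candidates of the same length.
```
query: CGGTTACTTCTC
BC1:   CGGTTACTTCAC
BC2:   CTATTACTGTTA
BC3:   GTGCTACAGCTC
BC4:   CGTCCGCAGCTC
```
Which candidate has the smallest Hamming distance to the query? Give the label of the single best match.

BC1

Hamming distances to query — BC1: 1; BC2: 5; BC3: 5; BC4: 6.
Smallest is BC1 with 1 mismatch.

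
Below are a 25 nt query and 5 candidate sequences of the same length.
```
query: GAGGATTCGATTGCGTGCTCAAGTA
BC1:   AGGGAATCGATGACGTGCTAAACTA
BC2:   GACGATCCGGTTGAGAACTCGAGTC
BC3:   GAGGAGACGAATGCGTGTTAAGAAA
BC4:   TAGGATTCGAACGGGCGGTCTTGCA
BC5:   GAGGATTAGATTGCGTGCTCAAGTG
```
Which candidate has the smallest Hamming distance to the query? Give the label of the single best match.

BC5

BC1 differs at 7 bases; BC2 differs at 8 bases; BC3 differs at 8 bases; BC4 differs at 9 bases; BC5 differs at 2 bases. The closest is BC5.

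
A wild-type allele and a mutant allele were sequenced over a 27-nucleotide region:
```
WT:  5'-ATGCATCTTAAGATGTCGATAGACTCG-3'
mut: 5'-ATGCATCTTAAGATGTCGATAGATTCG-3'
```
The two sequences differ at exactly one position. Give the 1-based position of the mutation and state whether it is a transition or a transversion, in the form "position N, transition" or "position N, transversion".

position 24, transition

The sequences differ only at position 24: C→T (pyrimidine→pyrimidine), a transition.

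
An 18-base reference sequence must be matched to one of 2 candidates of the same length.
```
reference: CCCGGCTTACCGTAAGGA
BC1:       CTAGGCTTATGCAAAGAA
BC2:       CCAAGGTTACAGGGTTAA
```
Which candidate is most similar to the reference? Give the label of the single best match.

BC1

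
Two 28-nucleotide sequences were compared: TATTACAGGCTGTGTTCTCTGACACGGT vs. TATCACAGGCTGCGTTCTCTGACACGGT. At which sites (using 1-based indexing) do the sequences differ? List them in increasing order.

Scanning 1-based: 4: T/C; 13: T/C.

4, 13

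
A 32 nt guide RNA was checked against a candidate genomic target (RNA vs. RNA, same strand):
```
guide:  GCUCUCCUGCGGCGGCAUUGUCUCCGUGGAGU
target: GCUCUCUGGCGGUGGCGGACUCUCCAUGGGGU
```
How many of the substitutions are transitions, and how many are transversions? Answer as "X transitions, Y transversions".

Transitions (purine↔purine or pyrimidine↔pyrimidine): 7 C→U, 13 C→U, 17 A→G, 26 G→A, 30 A→G.
Transversions (purine↔pyrimidine): 8 U→G, 18 U→G, 19 U→A, 20 G→C.

5 transitions, 4 transversions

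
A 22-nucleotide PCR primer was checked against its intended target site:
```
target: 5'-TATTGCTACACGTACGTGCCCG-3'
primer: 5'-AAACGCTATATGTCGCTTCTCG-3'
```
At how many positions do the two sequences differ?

The sequences differ at positions 1, 3, 4, 9, 11, 14, 15, 16, 18, 20 (1-based) — 10 in total.

10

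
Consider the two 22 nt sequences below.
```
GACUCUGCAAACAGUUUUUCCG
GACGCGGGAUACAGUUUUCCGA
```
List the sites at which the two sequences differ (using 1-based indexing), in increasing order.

Differences at site 4 (U→G), site 6 (U→G), site 8 (C→G), site 10 (A→U), site 19 (U→C), site 21 (C→G), site 22 (G→A).

4, 6, 8, 10, 19, 21, 22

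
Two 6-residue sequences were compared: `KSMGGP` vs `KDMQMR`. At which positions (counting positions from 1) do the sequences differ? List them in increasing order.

2, 4, 5, 6

Scanning 1-based: 2: S/D; 4: G/Q; 5: G/M; 6: P/R.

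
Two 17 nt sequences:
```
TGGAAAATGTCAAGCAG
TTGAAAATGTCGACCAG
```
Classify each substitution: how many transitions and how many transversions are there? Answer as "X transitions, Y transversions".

1 transition, 2 transversions

Mismatches (1-based):
position 2: G→T (purine→pyrimidine, transversion)
position 12: A→G (purine→purine, transition)
position 14: G→C (purine→pyrimidine, transversion)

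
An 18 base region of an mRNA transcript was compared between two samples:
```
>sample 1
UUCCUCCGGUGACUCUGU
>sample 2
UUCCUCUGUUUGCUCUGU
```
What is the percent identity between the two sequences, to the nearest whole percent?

4 positions differ (7, 9, 11, 12), so 14 of 18 match: 14/18 = 77.78%.

78%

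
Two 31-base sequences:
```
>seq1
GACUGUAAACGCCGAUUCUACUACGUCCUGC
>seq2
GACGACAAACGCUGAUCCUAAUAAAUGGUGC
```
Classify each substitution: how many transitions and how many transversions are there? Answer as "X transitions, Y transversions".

5 transitions, 5 transversions

Mismatches (1-based):
base 4: U→G (pyrimidine→purine, transversion)
base 5: G→A (purine→purine, transition)
base 6: U→C (pyrimidine→pyrimidine, transition)
base 13: C→U (pyrimidine→pyrimidine, transition)
base 17: U→C (pyrimidine→pyrimidine, transition)
base 21: C→A (pyrimidine→purine, transversion)
base 24: C→A (pyrimidine→purine, transversion)
base 25: G→A (purine→purine, transition)
base 27: C→G (pyrimidine→purine, transversion)
base 28: C→G (pyrimidine→purine, transversion)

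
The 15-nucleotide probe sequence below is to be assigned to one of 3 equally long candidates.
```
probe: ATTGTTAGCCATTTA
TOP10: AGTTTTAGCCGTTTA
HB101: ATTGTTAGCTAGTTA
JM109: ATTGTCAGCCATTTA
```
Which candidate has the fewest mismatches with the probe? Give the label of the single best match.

JM109

Hamming distances to probe — TOP10: 3; HB101: 2; JM109: 1.
Smallest is JM109 with 1 mismatch.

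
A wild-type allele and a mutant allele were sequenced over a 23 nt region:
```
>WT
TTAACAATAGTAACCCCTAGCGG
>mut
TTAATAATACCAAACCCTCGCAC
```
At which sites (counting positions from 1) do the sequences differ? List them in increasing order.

5, 10, 11, 14, 19, 22, 23

Scanning 1-based: 5: C/T; 10: G/C; 11: T/C; 14: C/A; 19: A/C; 22: G/A; 23: G/C.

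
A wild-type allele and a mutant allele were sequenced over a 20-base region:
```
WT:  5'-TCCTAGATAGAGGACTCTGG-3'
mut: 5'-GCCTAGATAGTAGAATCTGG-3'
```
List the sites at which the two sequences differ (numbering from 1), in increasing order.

1, 11, 12, 15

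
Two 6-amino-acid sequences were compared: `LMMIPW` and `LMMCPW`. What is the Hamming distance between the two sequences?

Mismatches (1-based): position 4: I→C.

1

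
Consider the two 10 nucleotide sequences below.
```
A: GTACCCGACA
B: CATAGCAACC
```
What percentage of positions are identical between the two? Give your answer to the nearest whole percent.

30%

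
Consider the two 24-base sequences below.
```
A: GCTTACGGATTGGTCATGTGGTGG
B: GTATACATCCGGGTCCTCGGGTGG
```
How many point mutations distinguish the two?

Comparing position by position, 10 bases differ: 2 (C/T), 3 (T/A), 7 (G/A), 8 (G/T), 9 (A/C), 10 (T/C), 11 (T/G), 16 (A/C), 18 (G/C), 19 (T/G).

10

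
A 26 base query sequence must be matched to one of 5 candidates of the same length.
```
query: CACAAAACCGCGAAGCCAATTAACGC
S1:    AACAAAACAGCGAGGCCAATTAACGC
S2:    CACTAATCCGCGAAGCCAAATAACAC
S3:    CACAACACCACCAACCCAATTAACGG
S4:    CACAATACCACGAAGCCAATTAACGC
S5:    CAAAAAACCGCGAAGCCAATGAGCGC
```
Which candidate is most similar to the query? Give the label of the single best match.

Hamming distances to query — S1: 3; S2: 4; S3: 5; S4: 2; S5: 3.
Smallest is S4 with 2 mismatches.

S4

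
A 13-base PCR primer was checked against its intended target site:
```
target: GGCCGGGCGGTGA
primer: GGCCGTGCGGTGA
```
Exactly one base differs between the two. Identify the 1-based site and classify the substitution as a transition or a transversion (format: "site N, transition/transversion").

site 6, transversion

The sequences differ only at site 6: G→T (purine→pyrimidine), a transversion.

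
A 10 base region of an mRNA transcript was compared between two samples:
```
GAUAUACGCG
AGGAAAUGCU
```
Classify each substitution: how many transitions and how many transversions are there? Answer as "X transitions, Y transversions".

3 transitions, 3 transversions

Transitions (purine↔purine or pyrimidine↔pyrimidine): 1 G→A, 2 A→G, 7 C→U.
Transversions (purine↔pyrimidine): 3 U→G, 5 U→A, 10 G→U.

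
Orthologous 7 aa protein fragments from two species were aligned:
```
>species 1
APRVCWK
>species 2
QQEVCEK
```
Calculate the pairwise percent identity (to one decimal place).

42.9%

Mismatches at positions 1, 2, 3, 6 (1-based): 4 of 7.
Identical positions: 3/7 = 42.86% → 42.9%.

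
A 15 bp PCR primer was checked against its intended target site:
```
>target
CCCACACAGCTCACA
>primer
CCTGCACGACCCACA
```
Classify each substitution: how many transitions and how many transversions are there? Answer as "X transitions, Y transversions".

Mismatches (1-based):
position 3: C→T (pyrimidine→pyrimidine, transition)
position 4: A→G (purine→purine, transition)
position 8: A→G (purine→purine, transition)
position 9: G→A (purine→purine, transition)
position 11: T→C (pyrimidine→pyrimidine, transition)

5 transitions, 0 transversions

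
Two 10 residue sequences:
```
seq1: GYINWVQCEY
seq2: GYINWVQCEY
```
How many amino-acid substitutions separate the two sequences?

No positions differ; the sequences are identical.

0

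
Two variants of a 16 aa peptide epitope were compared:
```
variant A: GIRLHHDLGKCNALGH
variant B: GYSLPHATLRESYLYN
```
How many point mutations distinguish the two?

12

The sequences differ at residues 2, 3, 5, 7, 8, 9, 10, 11, 12, 13, 15, 16 (1-based) — 12 in total.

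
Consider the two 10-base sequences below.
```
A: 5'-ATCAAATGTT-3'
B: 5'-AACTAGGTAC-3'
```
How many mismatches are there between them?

7

Comparing position by position, 7 sites differ: 2 (T/A), 4 (A/T), 6 (A/G), 7 (T/G), 8 (G/T), 9 (T/A), 10 (T/C).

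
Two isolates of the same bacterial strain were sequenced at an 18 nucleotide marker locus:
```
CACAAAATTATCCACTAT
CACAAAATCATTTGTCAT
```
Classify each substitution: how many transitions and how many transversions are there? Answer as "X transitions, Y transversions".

Transitions (purine↔purine or pyrimidine↔pyrimidine): 9 T→C, 12 C→T, 13 C→T, 14 A→G, 15 C→T, 16 T→C.
Transversions (purine↔pyrimidine): none.

6 transitions, 0 transversions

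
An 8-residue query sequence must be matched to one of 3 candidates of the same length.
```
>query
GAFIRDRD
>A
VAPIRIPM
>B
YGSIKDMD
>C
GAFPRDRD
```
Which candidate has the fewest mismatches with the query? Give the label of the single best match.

C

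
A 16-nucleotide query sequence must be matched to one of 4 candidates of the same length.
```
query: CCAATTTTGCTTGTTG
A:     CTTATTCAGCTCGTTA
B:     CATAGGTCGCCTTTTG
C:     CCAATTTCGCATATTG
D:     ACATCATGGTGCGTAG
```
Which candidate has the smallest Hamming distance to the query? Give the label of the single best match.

C

A differs at 6 bases; B differs at 7 bases; C differs at 3 bases; D differs at 9 bases. The closest is C.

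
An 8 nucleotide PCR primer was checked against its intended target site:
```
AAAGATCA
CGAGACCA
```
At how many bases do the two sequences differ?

3

The sequences differ at bases 1, 2, 6 (1-based) — 3 in total.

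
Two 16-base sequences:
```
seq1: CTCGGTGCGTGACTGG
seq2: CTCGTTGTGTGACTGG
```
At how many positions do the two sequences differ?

Comparing position by position, 2 positions differ: 5 (G/T), 8 (C/T).

2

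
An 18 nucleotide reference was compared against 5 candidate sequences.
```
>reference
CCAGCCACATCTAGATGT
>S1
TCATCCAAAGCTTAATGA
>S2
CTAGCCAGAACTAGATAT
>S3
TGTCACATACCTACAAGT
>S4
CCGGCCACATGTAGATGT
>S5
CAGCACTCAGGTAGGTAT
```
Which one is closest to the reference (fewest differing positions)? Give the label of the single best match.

S4

S1 differs at 7 positions; S2 differs at 4 positions; S3 differs at 9 positions; S4 differs at 2 positions; S5 differs at 9 positions. The closest is S4.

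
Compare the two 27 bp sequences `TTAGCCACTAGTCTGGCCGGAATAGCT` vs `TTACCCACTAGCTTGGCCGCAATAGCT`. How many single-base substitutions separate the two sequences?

4

The sequences differ at sites 4, 12, 13, 20 (1-based) — 4 in total.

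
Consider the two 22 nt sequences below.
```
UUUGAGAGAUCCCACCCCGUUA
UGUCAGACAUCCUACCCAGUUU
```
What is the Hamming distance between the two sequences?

Comparing position by position, 6 sites differ: 2 (U/G), 4 (G/C), 8 (G/C), 13 (C/U), 18 (C/A), 22 (A/U).

6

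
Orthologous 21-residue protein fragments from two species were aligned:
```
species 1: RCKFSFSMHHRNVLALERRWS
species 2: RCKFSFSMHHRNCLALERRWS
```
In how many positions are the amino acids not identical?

1

Comparing position by position, 1 position differs: 13 (V/C).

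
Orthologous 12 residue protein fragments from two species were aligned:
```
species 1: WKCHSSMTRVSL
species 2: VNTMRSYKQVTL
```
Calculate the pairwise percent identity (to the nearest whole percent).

25%

Mismatches at positions 1, 2, 3, 4, 5, 7, 8, 9, 11 (1-based): 9 of 12.
Identical positions: 3/12 = 25% → 25%.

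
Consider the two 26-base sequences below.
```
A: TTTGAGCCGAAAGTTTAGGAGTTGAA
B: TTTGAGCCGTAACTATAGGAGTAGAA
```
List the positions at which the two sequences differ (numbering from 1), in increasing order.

10, 13, 15, 23

Scanning 1-based: 10: A/T; 13: G/C; 15: T/A; 23: T/A.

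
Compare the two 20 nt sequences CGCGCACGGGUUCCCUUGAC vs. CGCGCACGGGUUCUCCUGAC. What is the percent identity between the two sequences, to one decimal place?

2 positions differ (14, 16), so 18 of 20 match: 18/20 = 90%.

90.0%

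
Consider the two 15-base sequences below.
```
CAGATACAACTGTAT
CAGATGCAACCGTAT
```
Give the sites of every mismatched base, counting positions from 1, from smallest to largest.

6, 11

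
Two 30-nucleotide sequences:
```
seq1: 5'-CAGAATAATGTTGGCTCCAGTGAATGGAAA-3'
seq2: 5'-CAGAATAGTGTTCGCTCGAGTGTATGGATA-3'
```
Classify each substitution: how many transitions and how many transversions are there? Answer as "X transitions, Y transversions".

1 transition, 4 transversions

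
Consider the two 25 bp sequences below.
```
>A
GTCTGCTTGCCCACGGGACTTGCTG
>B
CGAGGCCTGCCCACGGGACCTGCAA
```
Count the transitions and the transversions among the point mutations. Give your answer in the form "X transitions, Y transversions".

3 transitions, 5 transversions

Mismatches (1-based):
position 1: G→C (purine→pyrimidine, transversion)
position 2: T→G (pyrimidine→purine, transversion)
position 3: C→A (pyrimidine→purine, transversion)
position 4: T→G (pyrimidine→purine, transversion)
position 7: T→C (pyrimidine→pyrimidine, transition)
position 20: T→C (pyrimidine→pyrimidine, transition)
position 24: T→A (pyrimidine→purine, transversion)
position 25: G→A (purine→purine, transition)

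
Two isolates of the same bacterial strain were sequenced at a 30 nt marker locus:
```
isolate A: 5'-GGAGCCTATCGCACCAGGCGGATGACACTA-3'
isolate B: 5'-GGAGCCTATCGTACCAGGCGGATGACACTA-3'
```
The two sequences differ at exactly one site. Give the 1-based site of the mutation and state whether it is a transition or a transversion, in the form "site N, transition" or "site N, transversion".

site 12, transition

Site 12 changes C→T. C is a pyrimidine and T is a pyrimidine, so this is a transition.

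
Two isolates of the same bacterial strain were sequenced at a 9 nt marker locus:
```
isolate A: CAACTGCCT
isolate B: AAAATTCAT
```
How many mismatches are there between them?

The sequences differ at bases 1, 4, 6, 8 (1-based) — 4 in total.

4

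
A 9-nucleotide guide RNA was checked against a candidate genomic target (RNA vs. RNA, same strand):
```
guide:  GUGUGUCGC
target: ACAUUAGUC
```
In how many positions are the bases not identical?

Comparing position by position, 7 positions differ: 1 (G/A), 2 (U/C), 3 (G/A), 5 (G/U), 6 (U/A), 7 (C/G), 8 (G/U).

7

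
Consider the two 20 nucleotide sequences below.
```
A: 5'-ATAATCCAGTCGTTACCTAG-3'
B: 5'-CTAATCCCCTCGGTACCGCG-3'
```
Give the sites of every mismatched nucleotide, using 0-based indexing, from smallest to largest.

0, 7, 8, 12, 17, 18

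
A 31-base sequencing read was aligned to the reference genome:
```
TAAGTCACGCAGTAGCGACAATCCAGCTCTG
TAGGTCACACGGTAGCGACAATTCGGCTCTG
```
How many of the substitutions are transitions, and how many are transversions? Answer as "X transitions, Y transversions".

Mismatches (1-based):
base 3: A→G (purine→purine, transition)
base 9: G→A (purine→purine, transition)
base 11: A→G (purine→purine, transition)
base 23: C→T (pyrimidine→pyrimidine, transition)
base 25: A→G (purine→purine, transition)

5 transitions, 0 transversions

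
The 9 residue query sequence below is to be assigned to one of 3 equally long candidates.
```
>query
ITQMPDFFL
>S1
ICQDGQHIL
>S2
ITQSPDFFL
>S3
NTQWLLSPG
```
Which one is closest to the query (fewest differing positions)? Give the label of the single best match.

S2

S1 differs at 6 positions; S2 differs at 1 position; S3 differs at 7 positions. The closest is S2.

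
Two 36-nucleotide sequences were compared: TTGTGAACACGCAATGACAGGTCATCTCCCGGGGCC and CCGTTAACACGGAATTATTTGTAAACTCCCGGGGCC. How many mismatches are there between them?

The sequences differ at positions 1, 2, 5, 12, 16, 18, 19, 20, 23, 25 (1-based) — 10 in total.

10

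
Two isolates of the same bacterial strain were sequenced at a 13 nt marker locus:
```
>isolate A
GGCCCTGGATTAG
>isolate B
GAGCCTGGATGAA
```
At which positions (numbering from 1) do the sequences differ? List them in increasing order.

2, 3, 11, 13

Differences at position 2 (G→A), position 3 (C→G), position 11 (T→G), position 13 (G→A).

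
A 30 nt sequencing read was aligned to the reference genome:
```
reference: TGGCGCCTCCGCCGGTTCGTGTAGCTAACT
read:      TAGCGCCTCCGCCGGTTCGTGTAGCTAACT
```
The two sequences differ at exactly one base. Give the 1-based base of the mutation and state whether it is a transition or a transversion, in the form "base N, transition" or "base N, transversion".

Base 2 changes G→A. G is a purine and A is a purine, so this is a transition.

base 2, transition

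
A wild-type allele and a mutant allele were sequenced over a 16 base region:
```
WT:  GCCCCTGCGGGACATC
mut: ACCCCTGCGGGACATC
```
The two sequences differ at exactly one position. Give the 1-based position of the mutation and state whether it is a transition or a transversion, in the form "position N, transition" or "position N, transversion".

position 1, transition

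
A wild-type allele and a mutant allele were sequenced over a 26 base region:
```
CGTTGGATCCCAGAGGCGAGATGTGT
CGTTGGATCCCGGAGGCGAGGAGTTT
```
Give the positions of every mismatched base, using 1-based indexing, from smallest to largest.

12, 21, 22, 25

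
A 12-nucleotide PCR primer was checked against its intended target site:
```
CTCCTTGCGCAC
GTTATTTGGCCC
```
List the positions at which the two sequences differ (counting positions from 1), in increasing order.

1, 3, 4, 7, 8, 11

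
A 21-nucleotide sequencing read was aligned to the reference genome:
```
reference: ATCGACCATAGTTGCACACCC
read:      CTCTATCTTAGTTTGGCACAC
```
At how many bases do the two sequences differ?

8

Comparing position by position, 8 bases differ: 1 (A/C), 4 (G/T), 6 (C/T), 8 (A/T), 14 (G/T), 15 (C/G), 16 (A/G), 20 (C/A).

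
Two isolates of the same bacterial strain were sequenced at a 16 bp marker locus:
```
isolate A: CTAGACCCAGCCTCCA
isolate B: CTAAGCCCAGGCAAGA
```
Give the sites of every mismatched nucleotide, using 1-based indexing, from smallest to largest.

Differences at site 4 (G→A), site 5 (A→G), site 11 (C→G), site 13 (T→A), site 14 (C→A), site 15 (C→G).

4, 5, 11, 13, 14, 15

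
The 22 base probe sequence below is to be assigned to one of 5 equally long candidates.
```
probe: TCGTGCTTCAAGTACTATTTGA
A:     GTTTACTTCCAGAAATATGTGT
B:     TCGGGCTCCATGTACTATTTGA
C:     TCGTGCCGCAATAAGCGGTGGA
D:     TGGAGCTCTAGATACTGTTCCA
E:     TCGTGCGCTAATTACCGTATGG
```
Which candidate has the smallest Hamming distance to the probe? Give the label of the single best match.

B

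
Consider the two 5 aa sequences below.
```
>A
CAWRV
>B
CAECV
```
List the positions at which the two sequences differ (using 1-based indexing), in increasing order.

Scanning 1-based: 3: W/E; 4: R/C.

3, 4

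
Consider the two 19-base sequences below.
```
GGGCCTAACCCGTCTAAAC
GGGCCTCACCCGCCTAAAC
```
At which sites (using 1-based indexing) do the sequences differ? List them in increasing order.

7, 13

Differences at site 7 (A→C), site 13 (T→C).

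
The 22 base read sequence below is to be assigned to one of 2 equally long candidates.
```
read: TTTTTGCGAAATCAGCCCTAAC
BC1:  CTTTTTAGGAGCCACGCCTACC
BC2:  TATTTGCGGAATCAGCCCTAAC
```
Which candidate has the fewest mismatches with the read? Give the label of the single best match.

Hamming distances to read — BC1: 9; BC2: 2.
Smallest is BC2 with 2 mismatches.

BC2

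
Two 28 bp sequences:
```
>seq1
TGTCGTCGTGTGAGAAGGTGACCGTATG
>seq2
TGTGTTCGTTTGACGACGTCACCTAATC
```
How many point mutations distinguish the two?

Comparing position by position, 10 positions differ: 4 (C/G), 5 (G/T), 10 (G/T), 14 (G/C), 15 (A/G), 17 (G/C), 20 (G/C), 24 (G/T), 25 (T/A), 28 (G/C).

10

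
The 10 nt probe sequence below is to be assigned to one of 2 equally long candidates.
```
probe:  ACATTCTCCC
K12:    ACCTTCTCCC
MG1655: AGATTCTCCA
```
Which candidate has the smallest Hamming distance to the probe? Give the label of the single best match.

K12 differs at 1 base; MG1655 differs at 2 bases. The closest is K12.

K12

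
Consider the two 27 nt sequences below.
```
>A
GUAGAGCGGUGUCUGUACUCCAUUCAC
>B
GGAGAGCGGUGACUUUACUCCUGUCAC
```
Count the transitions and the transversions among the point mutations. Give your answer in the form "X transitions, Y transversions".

Transitions (purine↔purine or pyrimidine↔pyrimidine): none.
Transversions (purine↔pyrimidine): 2 U→G, 12 U→A, 15 G→U, 22 A→U, 23 U→G.

0 transitions, 5 transversions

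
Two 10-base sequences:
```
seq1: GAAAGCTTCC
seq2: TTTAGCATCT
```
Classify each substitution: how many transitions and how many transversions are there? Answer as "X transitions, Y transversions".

1 transition, 4 transversions

Transitions (purine↔purine or pyrimidine↔pyrimidine): 10 C→T.
Transversions (purine↔pyrimidine): 1 G→T, 2 A→T, 3 A→T, 7 T→A.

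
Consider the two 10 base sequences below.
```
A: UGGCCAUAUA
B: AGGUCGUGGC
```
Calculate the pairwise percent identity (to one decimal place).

40.0%

6 positions differ (1, 4, 6, 8, 9, 10), so 4 of 10 match: 4/10 = 40%.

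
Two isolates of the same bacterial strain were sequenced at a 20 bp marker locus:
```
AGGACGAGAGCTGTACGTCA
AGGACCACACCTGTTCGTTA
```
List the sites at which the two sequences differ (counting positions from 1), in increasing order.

6, 8, 10, 15, 19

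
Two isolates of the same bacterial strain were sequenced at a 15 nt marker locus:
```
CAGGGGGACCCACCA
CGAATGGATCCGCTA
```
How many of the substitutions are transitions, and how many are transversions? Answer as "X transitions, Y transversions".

Mismatches (1-based):
site 2: A→G (purine→purine, transition)
site 3: G→A (purine→purine, transition)
site 4: G→A (purine→purine, transition)
site 5: G→T (purine→pyrimidine, transversion)
site 9: C→T (pyrimidine→pyrimidine, transition)
site 12: A→G (purine→purine, transition)
site 14: C→T (pyrimidine→pyrimidine, transition)

6 transitions, 1 transversion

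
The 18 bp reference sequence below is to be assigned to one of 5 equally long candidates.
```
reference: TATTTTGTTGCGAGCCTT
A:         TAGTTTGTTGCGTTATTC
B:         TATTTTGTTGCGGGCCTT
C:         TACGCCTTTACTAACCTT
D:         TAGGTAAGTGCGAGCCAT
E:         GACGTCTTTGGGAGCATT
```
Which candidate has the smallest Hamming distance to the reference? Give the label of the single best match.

B

A differs at 6 sites; B differs at 1 site; C differs at 8 sites; D differs at 6 sites; E differs at 7 sites. The closest is B.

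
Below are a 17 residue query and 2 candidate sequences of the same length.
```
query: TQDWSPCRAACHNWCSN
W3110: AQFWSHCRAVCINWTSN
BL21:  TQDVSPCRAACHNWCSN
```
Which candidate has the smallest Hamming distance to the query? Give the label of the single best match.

W3110 differs at 6 positions; BL21 differs at 1 position. The closest is BL21.

BL21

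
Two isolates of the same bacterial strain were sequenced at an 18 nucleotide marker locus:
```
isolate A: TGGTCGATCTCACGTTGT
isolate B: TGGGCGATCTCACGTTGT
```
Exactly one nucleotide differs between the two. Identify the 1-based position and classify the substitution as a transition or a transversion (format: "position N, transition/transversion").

The sequences differ only at position 4: T→G (pyrimidine→purine), a transversion.

position 4, transversion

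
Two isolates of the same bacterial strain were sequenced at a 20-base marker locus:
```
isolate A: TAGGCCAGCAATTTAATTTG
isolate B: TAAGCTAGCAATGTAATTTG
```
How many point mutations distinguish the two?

Comparing position by position, 3 bases differ: 3 (G/A), 6 (C/T), 13 (T/G).

3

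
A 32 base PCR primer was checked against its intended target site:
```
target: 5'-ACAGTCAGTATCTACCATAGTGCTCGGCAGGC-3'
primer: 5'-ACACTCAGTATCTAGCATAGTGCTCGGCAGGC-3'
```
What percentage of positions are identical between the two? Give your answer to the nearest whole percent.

94%

Mismatches at positions 4, 15 (1-based): 2 of 32.
Identical positions: 30/32 = 93.75% → 94%.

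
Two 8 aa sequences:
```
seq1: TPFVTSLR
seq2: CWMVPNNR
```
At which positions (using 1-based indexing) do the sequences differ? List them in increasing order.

Differences at position 1 (T→C), position 2 (P→W), position 3 (F→M), position 5 (T→P), position 6 (S→N), position 7 (L→N).

1, 2, 3, 5, 6, 7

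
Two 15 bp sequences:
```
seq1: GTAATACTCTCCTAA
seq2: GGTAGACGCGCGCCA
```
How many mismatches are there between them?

8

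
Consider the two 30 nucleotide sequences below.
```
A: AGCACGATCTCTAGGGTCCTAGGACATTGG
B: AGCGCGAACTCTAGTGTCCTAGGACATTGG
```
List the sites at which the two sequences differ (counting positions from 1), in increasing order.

Scanning 1-based: 4: A/G; 8: T/A; 15: G/T.

4, 8, 15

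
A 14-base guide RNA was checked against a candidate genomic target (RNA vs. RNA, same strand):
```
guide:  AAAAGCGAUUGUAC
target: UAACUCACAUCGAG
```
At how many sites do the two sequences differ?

9

Comparing position by position, 9 sites differ: 1 (A/U), 4 (A/C), 5 (G/U), 7 (G/A), 8 (A/C), 9 (U/A), 11 (G/C), 12 (U/G), 14 (C/G).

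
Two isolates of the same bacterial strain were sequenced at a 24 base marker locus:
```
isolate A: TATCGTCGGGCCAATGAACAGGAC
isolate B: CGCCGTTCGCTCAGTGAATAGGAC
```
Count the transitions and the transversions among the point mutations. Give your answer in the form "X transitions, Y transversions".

7 transitions, 2 transversions

Transitions (purine↔purine or pyrimidine↔pyrimidine): 1 T→C, 2 A→G, 3 T→C, 7 C→T, 11 C→T, 14 A→G, 19 C→T.
Transversions (purine↔pyrimidine): 8 G→C, 10 G→C.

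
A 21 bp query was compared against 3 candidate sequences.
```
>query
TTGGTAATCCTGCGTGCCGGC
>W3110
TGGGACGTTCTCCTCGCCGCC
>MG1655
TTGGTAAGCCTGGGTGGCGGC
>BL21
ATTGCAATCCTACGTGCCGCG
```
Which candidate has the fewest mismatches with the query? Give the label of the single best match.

MG1655

Hamming distances to query — W3110: 9; MG1655: 3; BL21: 6.
Smallest is MG1655 with 3 mismatches.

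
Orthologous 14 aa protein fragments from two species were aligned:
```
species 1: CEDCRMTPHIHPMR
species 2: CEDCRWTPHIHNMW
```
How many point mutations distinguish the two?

3

Mismatches (1-based): position 6: M→W; position 12: P→N; position 14: R→W.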